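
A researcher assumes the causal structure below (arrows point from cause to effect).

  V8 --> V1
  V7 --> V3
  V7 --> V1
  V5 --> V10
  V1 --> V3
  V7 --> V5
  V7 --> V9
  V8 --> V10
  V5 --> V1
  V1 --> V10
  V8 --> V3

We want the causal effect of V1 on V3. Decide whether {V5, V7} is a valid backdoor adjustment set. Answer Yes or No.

Backdoor paths from V1 to V3 (paths whose first edge points into V1):
  P1: V1 <- V8 -> V3
  P2: V1 <- V8 -> V10 <- V5 <- V7 -> V3
  P3: V1 <- V7 -> V5 -> V10 <- V8 -> V3
  P4: V1 <- V7 -> V3
  P5: V1 <- V5 <- V7 -> V3
  P6: V1 <- V5 -> V10 <- V8 -> V3
Condition 1 (no descendant of V1 in the set): holds — descendants of V1 are {V10, V3}; none are in {V5, V7}.
Condition 2 (every backdoor path blocked by {V5, V7}):
  P1: open — no interior node is in the conditioning set.
  P2: blocked at collider V10 (neither it nor any descendant is in the conditioning set).
  P3: blocked at fork node V7 ∈ conditioning set.
  P4: blocked at fork node V7 ∈ conditioning set.
  P5: blocked at chain node V5 ∈ conditioning set.
  P6: blocked at fork node V5 ∈ conditioning set.
{V5, V7} does not satisfy the backdoor criterion.

No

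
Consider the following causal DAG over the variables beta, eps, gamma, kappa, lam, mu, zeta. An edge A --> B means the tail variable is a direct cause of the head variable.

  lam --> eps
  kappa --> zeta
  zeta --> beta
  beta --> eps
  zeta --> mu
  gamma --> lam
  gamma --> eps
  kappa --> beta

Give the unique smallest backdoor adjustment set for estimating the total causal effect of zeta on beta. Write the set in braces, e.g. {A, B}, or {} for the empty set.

{kappa}

Variables eligible for adjustment (non-descendants of zeta, excluding zeta and beta): {gamma, kappa, lam}.
Backdoor paths from zeta to beta:
  P1: zeta <- kappa -> beta
The empty set is not sufficient: P1 (zeta <- kappa -> beta) has no collider blocking it and no conditioned non-collider, so it is open.
Try {kappa}:
  P1: blocked at fork node kappa ∈ conditioning set.
{kappa} contains no descendant of zeta and blocks every backdoor path.
No other singleton works — e.g. {gamma} leaves P1 open — so {kappa} is the unique smallest valid adjustment set.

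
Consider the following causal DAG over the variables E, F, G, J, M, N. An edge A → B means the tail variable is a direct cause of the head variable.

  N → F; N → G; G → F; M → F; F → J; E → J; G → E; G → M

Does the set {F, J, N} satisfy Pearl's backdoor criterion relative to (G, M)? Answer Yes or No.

No

Backdoor paths from G to M (paths whose first edge points into G):
  P1: G <- N -> F <- M
Condition 1 (no descendant of G in the set): FAILS — F and J are descendants of G.
Condition 2 (every backdoor path blocked by {F, J, N}):
  P1: blocked at fork node N ∈ conditioning set.
{F, J, N} does not satisfy the backdoor criterion.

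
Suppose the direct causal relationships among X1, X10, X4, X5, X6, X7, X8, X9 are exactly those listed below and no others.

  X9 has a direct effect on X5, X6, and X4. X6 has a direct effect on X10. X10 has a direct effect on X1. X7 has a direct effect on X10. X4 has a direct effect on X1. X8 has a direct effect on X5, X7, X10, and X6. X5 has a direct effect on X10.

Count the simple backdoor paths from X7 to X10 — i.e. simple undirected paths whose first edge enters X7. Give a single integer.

A backdoor path from X7 to X10 is any simple undirected path whose first edge points into X7 (i.e. leaves X7 via a parent).
Parents of X7: {X8}.
Enumerating:
  P1: X7 <- X8 -> X6 <- X9 -> X4 -> X1 <- X10
  P2: X7 <- X8 -> X6 <- X9 -> X5 -> X10
  P3: X7 <- X8 -> X6 -> X10
  P4: X7 <- X8 -> X5 <- X9 -> X4 -> X1 <- X10
  P5: X7 <- X8 -> X5 <- X9 -> X6 -> X10
  P6: X7 <- X8 -> X5 -> X10
  P7: X7 <- X8 -> X10
That exhausts the simple backdoor paths. Count: 7.

7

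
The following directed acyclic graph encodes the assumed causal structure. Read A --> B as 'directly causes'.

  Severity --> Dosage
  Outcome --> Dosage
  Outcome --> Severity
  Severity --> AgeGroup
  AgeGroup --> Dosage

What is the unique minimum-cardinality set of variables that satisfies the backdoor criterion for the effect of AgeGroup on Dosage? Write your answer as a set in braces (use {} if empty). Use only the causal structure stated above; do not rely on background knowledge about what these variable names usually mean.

Variables eligible for adjustment (non-descendants of AgeGroup, excluding AgeGroup and Dosage): {Outcome, Severity}.
Backdoor paths from AgeGroup to Dosage:
  P1: AgeGroup <- Severity <- Outcome -> Dosage
  P2: AgeGroup <- Severity -> Dosage
The empty set is not sufficient: P1 (AgeGroup <- Severity <- Outcome -> Dosage) has no collider blocking it and no conditioned non-collider, so it is open.
Try {Severity}:
  P1: blocked at chain node Severity ∈ conditioning set.
  P2: blocked at fork node Severity ∈ conditioning set.
{Severity} contains no descendant of AgeGroup and blocks every backdoor path.
No other singleton works — e.g. {Outcome} leaves P2 open — so {Severity} is the unique smallest valid adjustment set.

{Severity}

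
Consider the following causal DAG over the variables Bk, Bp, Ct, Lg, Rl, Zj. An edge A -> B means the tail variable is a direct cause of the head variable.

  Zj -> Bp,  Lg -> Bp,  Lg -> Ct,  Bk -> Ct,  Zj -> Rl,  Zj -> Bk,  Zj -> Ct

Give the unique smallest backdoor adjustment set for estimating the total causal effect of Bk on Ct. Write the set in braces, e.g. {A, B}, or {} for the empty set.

Variables eligible for adjustment (non-descendants of Bk, excluding Bk and Ct): {Bp, Lg, Rl, Zj}.
Backdoor paths from Bk to Ct:
  P1: Bk <- Zj -> Bp <- Lg -> Ct
  P2: Bk <- Zj -> Ct
The empty set is not sufficient: P2 (Bk <- Zj -> Ct) has no collider blocking it and no conditioned non-collider, so it is open.
Try {Zj}:
  P1: blocked at fork node Zj ∈ conditioning set.
  P2: blocked at fork node Zj ∈ conditioning set.
{Zj} contains no descendant of Bk and blocks every backdoor path.
No other singleton works — e.g. {Rl} leaves P2 open — so {Zj} is the unique smallest valid adjustment set.

{Zj}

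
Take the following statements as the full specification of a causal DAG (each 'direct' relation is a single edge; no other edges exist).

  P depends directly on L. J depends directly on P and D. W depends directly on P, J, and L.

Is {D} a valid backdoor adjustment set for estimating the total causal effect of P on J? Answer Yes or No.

Backdoor paths from P to J (paths whose first edge points into P):
  P1: P <- L -> W <- J
Condition 1 (no descendant of P in the set): holds — descendants of P are {J, W}; none are in {D}.
Condition 2 (every backdoor path blocked by {D}):
  P1: blocked at collider W (neither it nor any descendant is in the conditioning set).
{D} satisfies the backdoor criterion.

Yes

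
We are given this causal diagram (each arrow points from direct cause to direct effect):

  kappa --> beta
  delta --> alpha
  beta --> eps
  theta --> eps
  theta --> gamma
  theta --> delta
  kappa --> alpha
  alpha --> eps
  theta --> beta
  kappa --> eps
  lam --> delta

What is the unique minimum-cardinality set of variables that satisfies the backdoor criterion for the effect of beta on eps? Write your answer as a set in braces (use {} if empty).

Variables eligible for adjustment (non-descendants of beta, excluding beta and eps): {alpha, delta, gamma, kappa, lam, theta}.
Backdoor paths from beta to eps:
  P1: beta <- kappa -> alpha <- delta <- theta -> eps
  P2: beta <- kappa -> alpha -> eps
  P3: beta <- kappa -> eps
  P4: beta <- theta -> delta -> alpha <- kappa -> eps
  P5: beta <- theta -> delta -> alpha -> eps
  P6: beta <- theta -> eps
The empty set is not sufficient: P2 (beta <- kappa -> alpha -> eps) has no collider blocking it and no conditioned non-collider, so it is open.
Try {kappa, theta}:
  P1: blocked at fork node kappa ∈ conditioning set.
  P2: blocked at fork node kappa ∈ conditioning set.
  P3: blocked at fork node kappa ∈ conditioning set.
  P4: blocked at fork node theta ∈ conditioning set.
  P5: blocked at fork node theta ∈ conditioning set.
  P6: blocked at fork node theta ∈ conditioning set.
{kappa, theta} contains no descendant of beta and blocks every backdoor path.
Every element of {kappa, theta} is needed (dropping kappa leaves P2 open; dropping theta leaves P5 open), so no proper subset is valid.
Among all size-2 subsets of the eligible variables, only {kappa, theta} blocks every backdoor path, so it is the unique smallest valid adjustment set.

{kappa, theta}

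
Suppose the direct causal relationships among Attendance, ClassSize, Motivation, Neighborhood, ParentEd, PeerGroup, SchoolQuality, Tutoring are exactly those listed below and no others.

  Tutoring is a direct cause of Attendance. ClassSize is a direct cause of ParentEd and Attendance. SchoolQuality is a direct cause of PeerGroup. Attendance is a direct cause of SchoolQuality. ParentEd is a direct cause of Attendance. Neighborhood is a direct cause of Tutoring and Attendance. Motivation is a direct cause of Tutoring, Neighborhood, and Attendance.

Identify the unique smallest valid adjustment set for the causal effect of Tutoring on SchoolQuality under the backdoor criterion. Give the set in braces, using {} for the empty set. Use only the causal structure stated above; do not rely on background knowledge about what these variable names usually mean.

{Motivation, Neighborhood}

Variables eligible for adjustment (non-descendants of Tutoring, excluding Tutoring and SchoolQuality): {ClassSize, Motivation, Neighborhood, ParentEd}.
Backdoor paths from Tutoring to SchoolQuality:
  P1: Tutoring <- Motivation -> Neighborhood -> Attendance -> SchoolQuality
  P2: Tutoring <- Motivation -> Attendance -> SchoolQuality
  P3: Tutoring <- Neighborhood <- Motivation -> Attendance -> SchoolQuality
  P4: Tutoring <- Neighborhood -> Attendance -> SchoolQuality
The empty set is not sufficient: P1 (Tutoring <- Motivation -> Neighborhood -> Attendance -> SchoolQuality) has no collider blocking it and no conditioned non-collider, so it is open.
Try {Motivation, Neighborhood}:
  P1: blocked at fork node Motivation ∈ conditioning set.
  P2: blocked at fork node Motivation ∈ conditioning set.
  P3: blocked at chain node Neighborhood ∈ conditioning set.
  P4: blocked at fork node Neighborhood ∈ conditioning set.
{Motivation, Neighborhood} contains no descendant of Tutoring and blocks every backdoor path.
Every element of {Motivation, Neighborhood} is needed (dropping Motivation leaves P2 open; dropping Neighborhood leaves P4 open), so no proper subset is valid.
Among all size-2 subsets of the eligible variables, only {Motivation, Neighborhood} blocks every backdoor path, so it is the unique smallest valid adjustment set.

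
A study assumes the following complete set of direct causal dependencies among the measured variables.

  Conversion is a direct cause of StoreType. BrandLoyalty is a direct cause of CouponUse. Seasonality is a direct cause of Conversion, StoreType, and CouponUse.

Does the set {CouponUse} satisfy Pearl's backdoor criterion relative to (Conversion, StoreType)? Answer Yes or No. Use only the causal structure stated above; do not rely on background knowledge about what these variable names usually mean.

Backdoor paths from Conversion to StoreType (paths whose first edge points into Conversion):
  P1: Conversion <- Seasonality -> StoreType
Condition 1 (no descendant of Conversion in the set): holds — descendants of Conversion are {StoreType}; none are in {CouponUse}.
Condition 2 (every backdoor path blocked by {CouponUse}):
  P1: open — no interior node is in the conditioning set.
{CouponUse} does not satisfy the backdoor criterion.

No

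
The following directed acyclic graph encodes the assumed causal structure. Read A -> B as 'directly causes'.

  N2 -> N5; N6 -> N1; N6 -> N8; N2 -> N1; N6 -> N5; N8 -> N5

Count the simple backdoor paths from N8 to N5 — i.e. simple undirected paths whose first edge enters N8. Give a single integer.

2

A backdoor path from N8 to N5 is any simple undirected path whose first edge points into N8 (i.e. leaves N8 via a parent).
Parents of N8: {N6}.
Enumerating:
  P1: N8 <- N6 -> N5
  P2: N8 <- N6 -> N1 <- N2 -> N5
That exhausts the simple backdoor paths. Count: 2.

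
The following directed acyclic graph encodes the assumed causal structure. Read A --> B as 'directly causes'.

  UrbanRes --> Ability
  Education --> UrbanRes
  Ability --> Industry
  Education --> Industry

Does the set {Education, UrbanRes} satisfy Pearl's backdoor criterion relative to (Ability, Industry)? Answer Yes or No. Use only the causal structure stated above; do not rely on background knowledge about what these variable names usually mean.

Backdoor paths from Ability to Industry (paths whose first edge points into Ability):
  P1: Ability <- UrbanRes <- Education -> Industry
Condition 1 (no descendant of Ability in the set): holds — descendants of Ability are {Industry}; none are in {Education, UrbanRes}.
Condition 2 (every backdoor path blocked by {Education, UrbanRes}):
  P1: blocked at chain node UrbanRes ∈ conditioning set.
{Education, UrbanRes} satisfies the backdoor criterion.

Yes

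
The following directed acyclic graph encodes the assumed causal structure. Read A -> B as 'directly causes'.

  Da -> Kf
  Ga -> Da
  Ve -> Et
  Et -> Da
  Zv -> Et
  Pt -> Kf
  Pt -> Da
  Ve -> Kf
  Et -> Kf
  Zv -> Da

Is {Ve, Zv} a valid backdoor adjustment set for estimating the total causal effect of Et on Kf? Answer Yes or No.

Backdoor paths from Et to Kf (paths whose first edge points into Et):
  P1: Et <- Zv -> Da <- Pt -> Kf
  P2: Et <- Zv -> Da -> Kf
  P3: Et <- Ve -> Kf
Condition 1 (no descendant of Et in the set): holds — descendants of Et are {Da, Kf}; none are in {Ve, Zv}.
Condition 2 (every backdoor path blocked by {Ve, Zv}):
  P1: blocked at fork node Zv ∈ conditioning set.
  P2: blocked at fork node Zv ∈ conditioning set.
  P3: blocked at fork node Ve ∈ conditioning set.
{Ve, Zv} satisfies the backdoor criterion.

Yes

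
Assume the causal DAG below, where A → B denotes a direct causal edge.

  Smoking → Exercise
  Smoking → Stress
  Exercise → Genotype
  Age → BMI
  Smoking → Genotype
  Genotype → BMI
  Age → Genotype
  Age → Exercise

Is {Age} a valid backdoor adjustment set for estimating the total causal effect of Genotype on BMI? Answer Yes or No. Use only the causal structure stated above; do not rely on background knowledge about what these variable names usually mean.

Backdoor paths from Genotype to BMI (paths whose first edge points into Genotype):
  P1: Genotype <- Smoking -> Exercise <- Age -> BMI
  P2: Genotype <- Age -> BMI
  P3: Genotype <- Exercise <- Age -> BMI
Condition 1 (no descendant of Genotype in the set): holds — descendants of Genotype are {BMI}; none are in {Age}.
Condition 2 (every backdoor path blocked by {Age}):
  P1: blocked at collider Exercise (neither it nor any descendant is in the conditioning set).
  P2: blocked at fork node Age ∈ conditioning set.
  P3: blocked at fork node Age ∈ conditioning set.
{Age} satisfies the backdoor criterion.

Yes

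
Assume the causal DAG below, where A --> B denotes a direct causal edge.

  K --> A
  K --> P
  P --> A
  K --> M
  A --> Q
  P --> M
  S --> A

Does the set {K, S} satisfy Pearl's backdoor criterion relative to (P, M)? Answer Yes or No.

Yes

Backdoor paths from P to M (paths whose first edge points into P):
  P1: P <- K -> M
Condition 1 (no descendant of P in the set): holds — descendants of P are {A, M, Q}; none are in {K, S}.
Condition 2 (every backdoor path blocked by {K, S}):
  P1: blocked at fork node K ∈ conditioning set.
{K, S} satisfies the backdoor criterion.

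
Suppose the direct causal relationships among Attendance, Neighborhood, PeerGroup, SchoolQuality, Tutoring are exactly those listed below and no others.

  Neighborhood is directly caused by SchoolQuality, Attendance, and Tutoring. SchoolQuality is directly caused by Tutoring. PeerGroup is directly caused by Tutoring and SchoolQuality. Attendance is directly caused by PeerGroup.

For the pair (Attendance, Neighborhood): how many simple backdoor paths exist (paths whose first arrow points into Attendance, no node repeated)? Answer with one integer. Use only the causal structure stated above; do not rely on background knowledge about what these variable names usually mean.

A backdoor path from Attendance to Neighborhood is any simple undirected path whose first edge points into Attendance (i.e. leaves Attendance via a parent).
Parents of Attendance: {PeerGroup}.
Enumerating:
  P1: Attendance <- PeerGroup <- Tutoring -> SchoolQuality -> Neighborhood
  P2: Attendance <- PeerGroup <- Tutoring -> Neighborhood
  P3: Attendance <- PeerGroup <- SchoolQuality <- Tutoring -> Neighborhood
  P4: Attendance <- PeerGroup <- SchoolQuality -> Neighborhood
That exhausts the simple backdoor paths. Count: 4.

4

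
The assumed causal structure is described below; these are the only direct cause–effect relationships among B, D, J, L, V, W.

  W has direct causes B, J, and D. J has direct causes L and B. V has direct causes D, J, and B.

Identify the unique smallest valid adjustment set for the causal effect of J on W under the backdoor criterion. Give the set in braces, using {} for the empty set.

{B}

Variables eligible for adjustment (non-descendants of J, excluding J and W): {B, D, L}.
Backdoor paths from J to W:
  P1: J <- B -> W
  P2: J <- B -> V <- D -> W
The empty set is not sufficient: P1 (J <- B -> W) has no collider blocking it and no conditioned non-collider, so it is open.
Try {B}:
  P1: blocked at fork node B ∈ conditioning set.
  P2: blocked at fork node B ∈ conditioning set.
{B} contains no descendant of J and blocks every backdoor path.
No other singleton works — e.g. {D} leaves P1 open — so {B} is the unique smallest valid adjustment set.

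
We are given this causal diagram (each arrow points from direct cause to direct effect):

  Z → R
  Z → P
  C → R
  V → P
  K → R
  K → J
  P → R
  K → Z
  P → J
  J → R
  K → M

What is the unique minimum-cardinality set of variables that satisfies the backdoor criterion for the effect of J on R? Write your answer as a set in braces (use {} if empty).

Variables eligible for adjustment (non-descendants of J, excluding J and R): {C, K, M, P, V, Z}.
Backdoor paths from J to R:
  P1: J <- K -> Z -> P -> R
  P2: J <- K -> Z -> R
  P3: J <- K -> R
  P4: J <- P <- Z <- K -> R
  P5: J <- P <- Z -> R
  P6: J <- P -> R
The empty set is not sufficient: P1 (J <- K -> Z -> P -> R) has no collider blocking it and no conditioned non-collider, so it is open.
Try {K, P}:
  P1: blocked at fork node K ∈ conditioning set.
  P2: blocked at fork node K ∈ conditioning set.
  P3: blocked at fork node K ∈ conditioning set.
  P4: blocked at chain node P ∈ conditioning set.
  P5: blocked at chain node P ∈ conditioning set.
  P6: blocked at fork node P ∈ conditioning set.
{K, P} contains no descendant of J and blocks every backdoor path.
Every element of {K, P} is needed (dropping K leaves P2 open; dropping P leaves P5 open), so no proper subset is valid.
Among all size-2 subsets of the eligible variables, only {K, P} blocks every backdoor path, so it is the unique smallest valid adjustment set.

{K, P}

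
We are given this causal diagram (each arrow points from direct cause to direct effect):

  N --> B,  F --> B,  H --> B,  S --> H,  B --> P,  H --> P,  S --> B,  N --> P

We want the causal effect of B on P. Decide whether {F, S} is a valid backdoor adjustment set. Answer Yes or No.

Backdoor paths from B to P (paths whose first edge points into B):
  P1: B <- S -> H -> P
  P2: B <- H -> P
  P3: B <- N -> P
Condition 1 (no descendant of B in the set): holds — descendants of B are {P}; none are in {F, S}.
Condition 2 (every backdoor path blocked by {F, S}):
  P1: blocked at fork node S ∈ conditioning set.
  P2: open — no interior node is in the conditioning set.
  P3: open — no interior node is in the conditioning set.
{F, S} does not satisfy the backdoor criterion.

No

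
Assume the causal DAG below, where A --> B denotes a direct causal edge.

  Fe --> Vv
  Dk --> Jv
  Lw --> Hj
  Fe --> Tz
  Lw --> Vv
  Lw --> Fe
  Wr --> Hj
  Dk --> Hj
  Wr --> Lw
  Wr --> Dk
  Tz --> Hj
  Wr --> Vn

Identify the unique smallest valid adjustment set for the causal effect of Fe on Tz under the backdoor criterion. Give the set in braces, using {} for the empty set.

{}

Variables eligible for adjustment (non-descendants of Fe, excluding Fe and Tz): {Dk, Jv, Lw, Vn, Wr}.
Backdoor paths from Fe to Tz:
  P1: Fe <- Lw <- Wr -> Dk -> Hj <- Tz
  P2: Fe <- Lw <- Wr -> Hj <- Tz
  P3: Fe <- Lw -> Hj <- Tz
Each backdoor path contains an unconditioned collider, so every path is already blocked with the empty conditioning set:
  P1: blocked at collider Hj (neither it nor any descendant is in the conditioning set).
  P2: blocked at collider Hj (neither it nor any descendant is in the conditioning set).
  P3: blocked at collider Hj (neither it nor any descendant is in the conditioning set).
The empty set is therefore the unique smallest valid set.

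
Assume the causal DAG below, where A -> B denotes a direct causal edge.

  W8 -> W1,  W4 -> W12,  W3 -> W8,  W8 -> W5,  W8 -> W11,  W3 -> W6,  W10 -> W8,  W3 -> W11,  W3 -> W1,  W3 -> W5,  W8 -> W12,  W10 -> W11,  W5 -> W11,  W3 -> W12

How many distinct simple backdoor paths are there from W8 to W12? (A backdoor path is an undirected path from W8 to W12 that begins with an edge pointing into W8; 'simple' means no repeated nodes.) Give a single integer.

A backdoor path from W8 to W12 is any simple undirected path whose first edge points into W8 (i.e. leaves W8 via a parent).
Parents of W8: {W10, W3}.
Enumerating:
  P1: W8 <- W10 -> W11 <- W3 -> W12
  P2: W8 <- W10 -> W11 <- W5 <- W3 -> W12
  P3: W8 <- W3 -> W12
That exhausts the simple backdoor paths. Count: 3.

3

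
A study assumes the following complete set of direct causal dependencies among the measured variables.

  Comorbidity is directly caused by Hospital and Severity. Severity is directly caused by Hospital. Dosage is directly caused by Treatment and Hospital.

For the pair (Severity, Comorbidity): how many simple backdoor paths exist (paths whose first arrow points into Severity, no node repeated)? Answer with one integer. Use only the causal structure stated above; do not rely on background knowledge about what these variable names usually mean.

A backdoor path from Severity to Comorbidity is any simple undirected path whose first edge points into Severity (i.e. leaves Severity via a parent).
Parents of Severity: {Hospital}.
Enumerating:
  P1: Severity <- Hospital -> Comorbidity
That exhausts the simple backdoor paths. Count: 1.

1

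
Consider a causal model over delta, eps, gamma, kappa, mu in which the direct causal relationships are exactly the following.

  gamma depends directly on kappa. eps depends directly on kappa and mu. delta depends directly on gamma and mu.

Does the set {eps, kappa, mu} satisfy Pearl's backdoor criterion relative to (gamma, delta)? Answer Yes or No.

Yes

Backdoor paths from gamma to delta (paths whose first edge points into gamma):
  P1: gamma <- kappa -> eps <- mu -> delta
Condition 1 (no descendant of gamma in the set): holds — descendants of gamma are {delta}; none are in {eps, kappa, mu}.
Condition 2 (every backdoor path blocked by {eps, kappa, mu}):
  P1: blocked at fork node kappa ∈ conditioning set.
{eps, kappa, mu} satisfies the backdoor criterion.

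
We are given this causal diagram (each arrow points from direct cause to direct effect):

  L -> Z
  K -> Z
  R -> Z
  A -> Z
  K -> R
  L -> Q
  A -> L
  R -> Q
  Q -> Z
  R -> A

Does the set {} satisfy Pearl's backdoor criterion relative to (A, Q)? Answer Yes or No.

Backdoor paths from A to Q (paths whose first edge points into A):
  P1: A <- R <- K -> Z <- L -> Q
  P2: A <- R <- K -> Z <- Q
  P3: A <- R -> Q
  P4: A <- R -> Z <- L -> Q
  P5: A <- R -> Z <- Q
Condition 1 (no descendant of A in the set): holds — descendants of A are {L, Q, Z}; none are in {}.
Condition 2 (every backdoor path blocked by {}):
  P1: blocked at collider Z (neither it nor any descendant is in the conditioning set).
  P2: blocked at collider Z (neither it nor any descendant is in the conditioning set).
  P3: open — no interior node is in the conditioning set.
  P4: blocked at collider Z (neither it nor any descendant is in the conditioning set).
  P5: blocked at collider Z (neither it nor any descendant is in the conditioning set).
{} does not satisfy the backdoor criterion.

No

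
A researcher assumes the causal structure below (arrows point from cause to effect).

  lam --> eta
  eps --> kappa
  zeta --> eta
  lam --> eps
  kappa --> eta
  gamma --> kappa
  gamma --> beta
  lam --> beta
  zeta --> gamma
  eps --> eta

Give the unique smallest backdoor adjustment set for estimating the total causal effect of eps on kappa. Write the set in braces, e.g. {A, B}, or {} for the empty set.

Variables eligible for adjustment (non-descendants of eps, excluding eps and kappa): {beta, gamma, lam, zeta}.
Backdoor paths from eps to kappa:
  P1: eps <- lam -> beta <- gamma <- zeta -> eta <- kappa
  P2: eps <- lam -> beta <- gamma -> kappa
  P3: eps <- lam -> eta <- zeta -> gamma -> kappa
  P4: eps <- lam -> eta <- kappa
Each backdoor path contains an unconditioned collider, so every path is already blocked with the empty conditioning set:
  P1: blocked at collider beta (neither it nor any descendant is in the conditioning set).
  P2: blocked at collider beta (neither it nor any descendant is in the conditioning set).
  P3: blocked at collider eta (neither it nor any descendant is in the conditioning set).
  P4: blocked at collider eta (neither it nor any descendant is in the conditioning set).
The empty set is therefore the unique smallest valid set.

{}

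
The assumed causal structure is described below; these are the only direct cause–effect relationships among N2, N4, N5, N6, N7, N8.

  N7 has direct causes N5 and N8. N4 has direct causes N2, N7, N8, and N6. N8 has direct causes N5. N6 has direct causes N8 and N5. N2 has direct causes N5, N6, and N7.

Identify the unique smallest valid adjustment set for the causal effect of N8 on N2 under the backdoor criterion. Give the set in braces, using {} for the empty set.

{N5}

Variables eligible for adjustment (non-descendants of N8, excluding N8 and N2): {N5}.
Backdoor paths from N8 to N2:
  P1: N8 <- N5 -> N6 -> N2
  P2: N8 <- N5 -> N6 -> N4 <- N7 -> N2
  P3: N8 <- N5 -> N6 -> N4 <- N2
  P4: N8 <- N5 -> N7 -> N2
  P5: N8 <- N5 -> N7 -> N4 <- N6 -> N2
  P6: N8 <- N5 -> N7 -> N4 <- N2
  P7: N8 <- N5 -> N2
The empty set is not sufficient: P1 (N8 <- N5 -> N6 -> N2) has no collider blocking it and no conditioned non-collider, so it is open.
Try {N5}:
  P1: blocked at fork node N5 ∈ conditioning set.
  P2: blocked at fork node N5 ∈ conditioning set.
  P3: blocked at fork node N5 ∈ conditioning set.
  P4: blocked at fork node N5 ∈ conditioning set.
  P5: blocked at fork node N5 ∈ conditioning set.
  P6: blocked at fork node N5 ∈ conditioning set.
  P7: blocked at fork node N5 ∈ conditioning set.
{N5} contains no descendant of N8 and blocks every backdoor path.
{N5} is the unique smallest valid adjustment set.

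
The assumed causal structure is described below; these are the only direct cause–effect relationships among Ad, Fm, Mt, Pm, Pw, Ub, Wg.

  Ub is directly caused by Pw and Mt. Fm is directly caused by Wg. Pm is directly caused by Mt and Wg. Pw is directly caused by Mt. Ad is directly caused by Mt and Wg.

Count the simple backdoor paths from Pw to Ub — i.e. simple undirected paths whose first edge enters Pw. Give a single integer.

1

A backdoor path from Pw to Ub is any simple undirected path whose first edge points into Pw (i.e. leaves Pw via a parent).
Parents of Pw: {Mt}.
Enumerating:
  P1: Pw <- Mt -> Ub
That exhausts the simple backdoor paths. Count: 1.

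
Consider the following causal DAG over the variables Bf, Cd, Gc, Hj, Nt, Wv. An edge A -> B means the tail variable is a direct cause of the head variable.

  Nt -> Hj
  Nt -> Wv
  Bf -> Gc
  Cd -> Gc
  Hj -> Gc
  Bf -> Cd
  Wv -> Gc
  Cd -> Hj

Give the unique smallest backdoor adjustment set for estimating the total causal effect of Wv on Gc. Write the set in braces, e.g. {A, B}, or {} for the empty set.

Variables eligible for adjustment (non-descendants of Wv, excluding Wv and Gc): {Bf, Cd, Hj, Nt}.
Backdoor paths from Wv to Gc:
  P1: Wv <- Nt -> Hj <- Cd <- Bf -> Gc
  P2: Wv <- Nt -> Hj <- Cd -> Gc
  P3: Wv <- Nt -> Hj -> Gc
The empty set is not sufficient: P3 (Wv <- Nt -> Hj -> Gc) has no collider blocking it and no conditioned non-collider, so it is open.
Try {Nt}:
  P1: blocked at fork node Nt ∈ conditioning set.
  P2: blocked at fork node Nt ∈ conditioning set.
  P3: blocked at fork node Nt ∈ conditioning set.
{Nt} contains no descendant of Wv and blocks every backdoor path.
No other singleton works — e.g. {Bf} leaves P3 open — so {Nt} is the unique smallest valid adjustment set.

{Nt}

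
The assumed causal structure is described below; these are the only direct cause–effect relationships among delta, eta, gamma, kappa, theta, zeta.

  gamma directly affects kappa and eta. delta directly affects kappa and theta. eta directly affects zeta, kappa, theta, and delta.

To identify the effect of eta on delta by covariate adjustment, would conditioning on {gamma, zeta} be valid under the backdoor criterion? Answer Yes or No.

No

Backdoor paths from eta to delta (paths whose first edge points into eta):
  P1: eta <- gamma -> kappa <- delta
Condition 1 (no descendant of eta in the set): FAILS — zeta is a descendant of eta.
Condition 2 (every backdoor path blocked by {gamma, zeta}):
  P1: blocked at fork node gamma ∈ conditioning set.
{gamma, zeta} does not satisfy the backdoor criterion.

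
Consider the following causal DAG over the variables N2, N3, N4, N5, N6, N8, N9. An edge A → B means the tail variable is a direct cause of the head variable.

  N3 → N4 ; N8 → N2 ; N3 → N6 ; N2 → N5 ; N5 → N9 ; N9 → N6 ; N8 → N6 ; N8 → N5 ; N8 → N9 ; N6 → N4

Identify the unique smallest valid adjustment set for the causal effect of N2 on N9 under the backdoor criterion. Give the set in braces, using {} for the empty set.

Variables eligible for adjustment (non-descendants of N2, excluding N2 and N9): {N3, N8}.
Backdoor paths from N2 to N9:
  P1: N2 <- N8 -> N5 -> N9
  P2: N2 <- N8 -> N9
  P3: N2 <- N8 -> N6 <- N9
The empty set is not sufficient: P1 (N2 <- N8 -> N5 -> N9) has no collider blocking it and no conditioned non-collider, so it is open.
Try {N8}:
  P1: blocked at fork node N8 ∈ conditioning set.
  P2: blocked at fork node N8 ∈ conditioning set.
  P3: blocked at fork node N8 ∈ conditioning set.
{N8} contains no descendant of N2 and blocks every backdoor path.
No other singleton works — e.g. {N3} leaves P1 open — so {N8} is the unique smallest valid adjustment set.

{N8}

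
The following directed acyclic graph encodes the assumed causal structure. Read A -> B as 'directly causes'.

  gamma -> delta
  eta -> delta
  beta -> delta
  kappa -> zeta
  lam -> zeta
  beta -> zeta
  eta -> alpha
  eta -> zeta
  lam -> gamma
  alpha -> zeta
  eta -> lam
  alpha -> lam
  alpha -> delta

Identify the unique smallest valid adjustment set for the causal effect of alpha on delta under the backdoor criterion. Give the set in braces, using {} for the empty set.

Variables eligible for adjustment (non-descendants of alpha, excluding alpha and delta): {beta, eta, kappa}.
Backdoor paths from alpha to delta:
  P1: alpha <- eta -> lam -> gamma -> delta
  P2: alpha <- eta -> lam -> zeta <- beta -> delta
  P3: alpha <- eta -> zeta <- lam -> gamma -> delta
  P4: alpha <- eta -> zeta <- beta -> delta
  P5: alpha <- eta -> delta
The empty set is not sufficient: P1 (alpha <- eta -> lam -> gamma -> delta) has no collider blocking it and no conditioned non-collider, so it is open.
Try {eta}:
  P1: blocked at fork node eta ∈ conditioning set.
  P2: blocked at fork node eta ∈ conditioning set.
  P3: blocked at fork node eta ∈ conditioning set.
  P4: blocked at fork node eta ∈ conditioning set.
  P5: blocked at fork node eta ∈ conditioning set.
{eta} contains no descendant of alpha and blocks every backdoor path.
No other singleton works — e.g. {kappa} leaves P1 open — so {eta} is the unique smallest valid adjustment set.

{eta}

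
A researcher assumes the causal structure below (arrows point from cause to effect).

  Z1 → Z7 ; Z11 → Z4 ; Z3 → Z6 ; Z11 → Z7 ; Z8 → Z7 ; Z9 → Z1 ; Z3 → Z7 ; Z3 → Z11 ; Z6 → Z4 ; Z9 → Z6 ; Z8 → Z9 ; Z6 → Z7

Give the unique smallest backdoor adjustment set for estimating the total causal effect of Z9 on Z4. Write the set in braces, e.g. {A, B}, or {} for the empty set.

{}

Variables eligible for adjustment (non-descendants of Z9, excluding Z9 and Z4): {Z11, Z3, Z8}.
Backdoor paths from Z9 to Z4:
  P1: Z9 <- Z8 -> Z7 <- Z3 -> Z6 -> Z4
  P2: Z9 <- Z8 -> Z7 <- Z3 -> Z11 -> Z4
  P3: Z9 <- Z8 -> Z7 <- Z6 <- Z3 -> Z11 -> Z4
  P4: Z9 <- Z8 -> Z7 <- Z6 -> Z4
  P5: Z9 <- Z8 -> Z7 <- Z11 <- Z3 -> Z6 -> Z4
  P6: Z9 <- Z8 -> Z7 <- Z11 -> Z4
Each backdoor path contains an unconditioned collider, so every path is already blocked with the empty conditioning set:
  P1: blocked at collider Z7 (neither it nor any descendant is in the conditioning set).
  P2: blocked at collider Z7 (neither it nor any descendant is in the conditioning set).
  P3: blocked at collider Z7 (neither it nor any descendant is in the conditioning set).
  P4: blocked at collider Z7 (neither it nor any descendant is in the conditioning set).
  P5: blocked at collider Z7 (neither it nor any descendant is in the conditioning set).
  P6: blocked at collider Z7 (neither it nor any descendant is in the conditioning set).
The empty set is therefore the unique smallest valid set.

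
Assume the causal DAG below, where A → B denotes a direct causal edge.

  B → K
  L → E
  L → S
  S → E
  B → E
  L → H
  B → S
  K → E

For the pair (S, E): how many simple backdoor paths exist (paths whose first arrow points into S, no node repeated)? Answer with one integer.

3

A backdoor path from S to E is any simple undirected path whose first edge points into S (i.e. leaves S via a parent).
Parents of S: {B, L}.
Enumerating:
  P1: S <- B -> K -> E
  P2: S <- B -> E
  P3: S <- L -> E
That exhausts the simple backdoor paths. Count: 3.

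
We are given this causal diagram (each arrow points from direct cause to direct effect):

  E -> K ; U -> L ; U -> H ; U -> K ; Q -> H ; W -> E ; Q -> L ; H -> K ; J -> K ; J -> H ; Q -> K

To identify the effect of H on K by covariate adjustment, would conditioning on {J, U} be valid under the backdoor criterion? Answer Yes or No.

Backdoor paths from H to K (paths whose first edge points into H):
  P1: H <- J -> K
  P2: H <- U -> K
  P3: H <- U -> L <- Q -> K
  P4: H <- Q -> K
  P5: H <- Q -> L <- U -> K
Condition 1 (no descendant of H in the set): holds — descendants of H are {K}; none are in {J, U}.
Condition 2 (every backdoor path blocked by {J, U}):
  P1: blocked at fork node J ∈ conditioning set.
  P2: blocked at fork node U ∈ conditioning set.
  P3: blocked at fork node U ∈ conditioning set.
  P4: open — no interior node is in the conditioning set.
  P5: blocked at collider L (neither it nor any descendant is in the conditioning set).
{J, U} does not satisfy the backdoor criterion.

No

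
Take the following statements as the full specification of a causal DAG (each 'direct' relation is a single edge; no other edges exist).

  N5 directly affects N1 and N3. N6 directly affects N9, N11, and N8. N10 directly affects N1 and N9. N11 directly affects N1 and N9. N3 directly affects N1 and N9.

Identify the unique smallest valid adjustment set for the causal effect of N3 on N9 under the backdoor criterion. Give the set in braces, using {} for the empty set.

{}

Variables eligible for adjustment (non-descendants of N3, excluding N3 and N9): {N10, N11, N5, N6, N8}.
Backdoor paths from N3 to N9:
  P1: N3 <- N5 -> N1 <- N11 <- N6 -> N9
  P2: N3 <- N5 -> N1 <- N11 -> N9
  P3: N3 <- N5 -> N1 <- N10 -> N9
Each backdoor path contains an unconditioned collider, so every path is already blocked with the empty conditioning set:
  P1: blocked at collider N1 (neither it nor any descendant is in the conditioning set).
  P2: blocked at collider N1 (neither it nor any descendant is in the conditioning set).
  P3: blocked at collider N1 (neither it nor any descendant is in the conditioning set).
The empty set is therefore the unique smallest valid set.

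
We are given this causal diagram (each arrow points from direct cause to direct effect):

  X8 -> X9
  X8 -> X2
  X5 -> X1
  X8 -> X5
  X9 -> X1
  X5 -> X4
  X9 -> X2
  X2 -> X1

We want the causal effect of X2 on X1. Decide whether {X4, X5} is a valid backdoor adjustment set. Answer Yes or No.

No

Backdoor paths from X2 to X1 (paths whose first edge points into X2):
  P1: X2 <- X8 -> X5 -> X1
  P2: X2 <- X8 -> X9 -> X1
  P3: X2 <- X9 <- X8 -> X5 -> X1
  P4: X2 <- X9 -> X1
Condition 1 (no descendant of X2 in the set): holds — descendants of X2 are {X1}; none are in {X4, X5}.
Condition 2 (every backdoor path blocked by {X4, X5}):
  P1: blocked at chain node X5 ∈ conditioning set.
  P2: open — no interior node is in the conditioning set.
  P3: blocked at chain node X5 ∈ conditioning set.
  P4: open — no interior node is in the conditioning set.
{X4, X5} does not satisfy the backdoor criterion.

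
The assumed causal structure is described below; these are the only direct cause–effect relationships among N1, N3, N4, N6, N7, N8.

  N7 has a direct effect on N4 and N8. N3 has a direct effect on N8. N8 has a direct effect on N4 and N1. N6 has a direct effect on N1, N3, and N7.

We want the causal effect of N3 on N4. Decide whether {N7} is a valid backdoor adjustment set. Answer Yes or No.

Yes

Backdoor paths from N3 to N4 (paths whose first edge points into N3):
  P1: N3 <- N6 -> N7 -> N8 -> N4
  P2: N3 <- N6 -> N7 -> N4
  P3: N3 <- N6 -> N1 <- N8 <- N7 -> N4
  P4: N3 <- N6 -> N1 <- N8 -> N4
Condition 1 (no descendant of N3 in the set): holds — descendants of N3 are {N1, N4, N8}; none are in {N7}.
Condition 2 (every backdoor path blocked by {N7}):
  P1: blocked at chain node N7 ∈ conditioning set.
  P2: blocked at chain node N7 ∈ conditioning set.
  P3: blocked at collider N1 (neither it nor any descendant is in the conditioning set).
  P4: blocked at collider N1 (neither it nor any descendant is in the conditioning set).
{N7} satisfies the backdoor criterion.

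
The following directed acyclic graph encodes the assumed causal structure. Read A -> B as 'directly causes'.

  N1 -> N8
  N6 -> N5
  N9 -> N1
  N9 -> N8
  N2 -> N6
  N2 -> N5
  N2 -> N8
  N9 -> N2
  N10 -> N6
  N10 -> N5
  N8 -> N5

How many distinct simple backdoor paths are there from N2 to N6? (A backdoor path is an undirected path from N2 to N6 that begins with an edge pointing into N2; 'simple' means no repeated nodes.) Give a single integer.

4

A backdoor path from N2 to N6 is any simple undirected path whose first edge points into N2 (i.e. leaves N2 via a parent).
Parents of N2: {N9}.
Enumerating:
  P1: N2 <- N9 -> N1 -> N8 -> N5 <- N10 -> N6
  P2: N2 <- N9 -> N1 -> N8 -> N5 <- N6
  P3: N2 <- N9 -> N8 -> N5 <- N10 -> N6
  P4: N2 <- N9 -> N8 -> N5 <- N6
That exhausts the simple backdoor paths. Count: 4.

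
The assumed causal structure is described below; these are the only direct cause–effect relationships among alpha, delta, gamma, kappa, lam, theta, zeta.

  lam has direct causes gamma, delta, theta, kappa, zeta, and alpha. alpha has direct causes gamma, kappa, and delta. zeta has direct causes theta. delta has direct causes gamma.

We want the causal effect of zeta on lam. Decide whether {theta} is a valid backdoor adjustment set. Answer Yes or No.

Yes

Backdoor paths from zeta to lam (paths whose first edge points into zeta):
  P1: zeta <- theta -> lam
Condition 1 (no descendant of zeta in the set): holds — descendants of zeta are {lam}; none are in {theta}.
Condition 2 (every backdoor path blocked by {theta}):
  P1: blocked at fork node theta ∈ conditioning set.
{theta} satisfies the backdoor criterion.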